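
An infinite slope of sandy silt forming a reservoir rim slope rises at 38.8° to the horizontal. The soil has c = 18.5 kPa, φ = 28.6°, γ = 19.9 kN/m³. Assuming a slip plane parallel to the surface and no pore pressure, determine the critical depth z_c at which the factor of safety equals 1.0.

Setting FS = 1.00 in FS = [c + γz cos²β tanφ] / [γz sinβ cosβ] and solving for z:
z = c / [γ cosβ (FS·sinβ − cosβ·tanφ)]
  = 18.5 / [19.9·cos38.8°·(1.00·sin38.8° − cos38.8°·tan28.6°)]
  = 18.5 / [19.9·0.7793·(1.00·0.6266 − 0.7793·0.5452)]
  = 18.5 / 3.1281 = 5.914 m

z_c = 5.91 m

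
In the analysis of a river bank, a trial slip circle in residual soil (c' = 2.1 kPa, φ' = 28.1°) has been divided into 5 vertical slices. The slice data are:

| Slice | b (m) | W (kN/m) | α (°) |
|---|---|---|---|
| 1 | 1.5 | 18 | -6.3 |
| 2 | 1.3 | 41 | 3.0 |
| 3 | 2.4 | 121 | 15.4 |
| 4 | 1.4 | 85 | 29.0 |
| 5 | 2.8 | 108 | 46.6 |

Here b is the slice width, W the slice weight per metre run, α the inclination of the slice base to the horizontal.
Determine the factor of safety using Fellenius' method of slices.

Ordinary method of slices: FS = Σ[c'·Δl_i + (W_i cosα_i)·tanφ'] / Σ W_i sinα_i, with Δl_i = b_i / cosα_i.
Slice 1: Δl = 1.5/cos(-6.3°) = 1.509 m; N'_1 = 18·cos(-6.3°) = 17.9; c'Δl = 3.17; W sinα = -2.0
Slice 2: Δl = 1.3/cos3.0° = 1.302 m; N'_2 = 41·cos3.0° = 40.9; c'Δl = 2.73; W sinα = 2.1
Slice 3: Δl = 2.4/cos15.4° = 2.489 m; N'_3 = 121·cos15.4° = 116.7; c'Δl = 5.23; W sinα = 32.1
Slice 4: Δl = 1.4/cos29.0° = 1.601 m; N'_4 = 85·cos29.0° = 74.3; c'Δl = 3.36; W sinα = 41.2
Slice 5: Δl = 2.8/cos46.6° = 4.075 m; N'_5 = 108·cos46.6° = 74.2; c'Δl = 8.56; W sinα = 78.5
Σc'Δl = 23.0 kN/m; ΣN' = 324.0 kN/m; ΣW sinα = 152.0 kN/m
Resisting = 23.0 + 324.0·tan28.1° = 23.0 + 173.0 = 196.1 kN/m
FS = 196.1 / 152.0 = 1.290

FS = 1.29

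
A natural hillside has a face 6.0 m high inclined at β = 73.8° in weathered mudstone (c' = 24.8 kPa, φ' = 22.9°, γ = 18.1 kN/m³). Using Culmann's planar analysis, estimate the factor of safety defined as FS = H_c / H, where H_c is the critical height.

H_c = (4c'/γ) · sinβ cosφ' / [1 − cos(β − φ')]
    = (4·24.8/18.1) · sin73.8°·cos22.9° / [1 − cos50.9°]
    = 5.481 · 0.8846 / 0.3693 = 13.13 m
FS = H_c / H = 13.13 / 6.0 = 2.188

FS = 2.19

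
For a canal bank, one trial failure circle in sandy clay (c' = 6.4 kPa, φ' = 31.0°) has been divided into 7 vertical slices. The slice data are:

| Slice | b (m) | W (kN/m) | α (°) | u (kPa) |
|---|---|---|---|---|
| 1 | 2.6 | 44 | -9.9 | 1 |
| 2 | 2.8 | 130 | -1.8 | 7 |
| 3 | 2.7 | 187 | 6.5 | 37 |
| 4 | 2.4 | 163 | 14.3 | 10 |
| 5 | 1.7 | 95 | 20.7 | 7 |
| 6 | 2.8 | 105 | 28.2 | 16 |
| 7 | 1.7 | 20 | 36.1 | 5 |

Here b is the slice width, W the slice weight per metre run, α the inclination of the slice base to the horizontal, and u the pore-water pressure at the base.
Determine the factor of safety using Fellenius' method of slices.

FS = 2.83

Ordinary method of slices: FS = Σ[c'·Δl_i + (W_i cosα_i − u_i·Δl_i)·tanφ'] / Σ W_i sinα_i, with Δl_i = b_i / cosα_i.
Slice 1: Δl = 2.6/cos(-9.9°) = 2.639 m; N'_1 = 44·cos(-9.9°) − 1·2.639 = 40.7; c'Δl = 16.89; W sinα = -7.6
Slice 2: Δl = 2.8/cos(-1.8°) = 2.801 m; N'_2 = 130·cos(-1.8°) − 7·2.801 = 110.3; c'Δl = 17.93; W sinα = -4.1
Slice 3: Δl = 2.7/cos6.5° = 2.717 m; N'_3 = 187·cos6.5° − 37·2.717 = 85.3; c'Δl = 17.39; W sinα = 21.2
Slice 4: Δl = 2.4/cos14.3° = 2.477 m; N'_4 = 163·cos14.3° − 10·2.477 = 133.2; c'Δl = 15.85; W sinα = 40.3
Slice 5: Δl = 1.7/cos20.7° = 1.817 m; N'_5 = 95·cos20.7° − 7·1.817 = 76.1; c'Δl = 11.63; W sinα = 33.6
Slice 6: Δl = 2.8/cos28.2° = 3.177 m; N'_6 = 105·cos28.2° − 16·3.177 = 41.7; c'Δl = 20.33; W sinα = 49.6
Slice 7: Δl = 1.7/cos36.1° = 2.104 m; N'_7 = 20·cos36.1° − 5·2.104 = 5.6; c'Δl = 13.47; W sinα = 11.8
Σc'Δl = 113.5 kN/m; ΣN' = 493.0 kN/m; ΣW sinα = 144.8 kN/m
Resisting = 113.5 + 493.0·tan31.0° = 113.5 + 296.2 = 409.7 kN/m
FS = 409.7 / 144.8 = 2.830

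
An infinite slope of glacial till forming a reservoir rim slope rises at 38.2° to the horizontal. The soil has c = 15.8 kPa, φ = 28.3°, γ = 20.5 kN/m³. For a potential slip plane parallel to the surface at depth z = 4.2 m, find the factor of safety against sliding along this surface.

For an infinite slope with a slip plane parallel to the surface (no pore pressure): FS = [c + γz cos²β tanφ] / [γz sinβ cosβ].
γz = 20.5·4.2 = 86.10 kN/m²
Numerator = 15.8 + 86.10·cos²38.2°·tan28.3° = 15.8 + 86.10·0.6176·0.5384 = 44.431 kPa
Denominator = 86.10·sin38.2°·cos38.2° = 86.10·0.6184·0.7859 = 41.843 kPa
FS = 44.431 / 41.843 = 1.062

FS = 1.06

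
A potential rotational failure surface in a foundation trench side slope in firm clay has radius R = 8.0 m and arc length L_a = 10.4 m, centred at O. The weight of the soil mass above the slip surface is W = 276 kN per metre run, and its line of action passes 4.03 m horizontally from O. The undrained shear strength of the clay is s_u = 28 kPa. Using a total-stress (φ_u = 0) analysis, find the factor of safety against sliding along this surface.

Taking moments about the centre O, the resisting moment is provided by the undrained shear strength acting along the arc:
M_R = s_u·L_a·R = 28·10.40·8.0 = 2329.6 kN·m/m
M_D = W·d = 276·4.03 = 1112.3 kN·m/m
FS = M_R / M_D = 2329.6 / 1112.3 = 2.094

FS = 2.09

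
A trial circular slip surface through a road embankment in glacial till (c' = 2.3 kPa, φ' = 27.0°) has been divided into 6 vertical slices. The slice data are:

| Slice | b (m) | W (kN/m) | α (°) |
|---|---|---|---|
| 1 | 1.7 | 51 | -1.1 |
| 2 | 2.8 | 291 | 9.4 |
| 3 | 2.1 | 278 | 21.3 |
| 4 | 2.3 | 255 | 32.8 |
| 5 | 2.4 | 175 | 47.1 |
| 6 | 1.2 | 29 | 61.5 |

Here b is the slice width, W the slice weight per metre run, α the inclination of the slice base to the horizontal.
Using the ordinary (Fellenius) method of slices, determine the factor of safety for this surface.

FS = 1.18

Ordinary method of slices: FS = Σ[c'·Δl_i + (W_i cosα_i)·tanφ'] / Σ W_i sinα_i, with Δl_i = b_i / cosα_i.
Slice 1: Δl = 1.7/cos(-1.1°) = 1.700 m; N'_1 = 51·cos(-1.1°) = 51.0; c'Δl = 3.91; W sinα = -1.0
Slice 2: Δl = 2.8/cos9.4° = 2.838 m; N'_2 = 291·cos9.4° = 287.1; c'Δl = 6.53; W sinα = 47.5
Slice 3: Δl = 2.1/cos21.3° = 2.254 m; N'_3 = 278·cos21.3° = 259.0; c'Δl = 5.18; W sinα = 101.0
Slice 4: Δl = 2.3/cos32.8° = 2.736 m; N'_4 = 255·cos32.8° = 214.3; c'Δl = 6.29; W sinα = 138.1
Slice 5: Δl = 2.4/cos47.1° = 3.526 m; N'_5 = 175·cos47.1° = 119.1; c'Δl = 8.11; W sinα = 128.2
Slice 6: Δl = 1.2/cos61.5° = 2.515 m; N'_6 = 29·cos61.5° = 13.8; c'Δl = 5.78; W sinα = 25.5
Σc'Δl = 35.8 kN/m; ΣN' = 944.4 kN/m; ΣW sinα = 439.3 kN/m
Resisting = 35.8 + 944.4·tan27.0° = 35.8 + 481.2 = 517.0 kN/m
FS = 517.0 / 439.3 = 1.177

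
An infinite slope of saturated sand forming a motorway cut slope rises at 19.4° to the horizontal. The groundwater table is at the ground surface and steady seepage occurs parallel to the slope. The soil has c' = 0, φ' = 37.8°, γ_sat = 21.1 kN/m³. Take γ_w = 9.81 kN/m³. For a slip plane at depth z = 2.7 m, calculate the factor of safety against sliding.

FS = 1.18

With seepage parallel to the slope and the water table at the surface, the effective normal stress on the slip plane uses the buoyant unit weight γ' = γ_sat − γ_w while the driving shear stress uses γ_sat:
FS = [c' + γ' z cos²β tanφ'] / [γ_sat z sinβ cosβ]
(For c' = 0 this reduces to FS = (γ'/γ_sat)·tanφ'/tanβ.)
γ' = 21.1 − 9.81 = 11.29 kN/m³
Numerator = 0.0 + 11.29·2.7·cos²19.4°·tan37.8° = 0.0 + 11.29·2.7·0.8897·0.7757 = 21.036 kPa
Denominator = 21.1·2.7·sin19.4°·cos19.4° = 21.1·2.7·0.3322·0.9432 = 17.849 kPa
FS = 21.036 / 17.849 = 1.179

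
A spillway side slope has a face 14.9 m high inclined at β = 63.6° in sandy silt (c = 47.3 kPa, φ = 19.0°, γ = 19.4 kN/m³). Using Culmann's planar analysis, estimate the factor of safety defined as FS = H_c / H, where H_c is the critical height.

H_c = (4c/γ) · sinβ cosφ / [1 − cos(β − φ)]
    = (4·47.3/19.4) · sin63.6°·cos19.0° / [1 − cos44.6°]
    = 9.753 · 0.8469 / 0.2880 = 28.68 m
FS = H_c / H = 28.68 / 14.9 = 1.925

FS = 1.92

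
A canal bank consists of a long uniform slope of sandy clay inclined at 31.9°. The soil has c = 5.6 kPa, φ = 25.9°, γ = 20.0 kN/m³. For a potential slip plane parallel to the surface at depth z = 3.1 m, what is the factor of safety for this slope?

FS = 0.98

For an infinite slope with a slip plane parallel to the surface (no pore pressure): FS = [c + γz cos²β tanφ] / [γz sinβ cosβ].
γz = 20.0·3.1 = 62.00 kN/m²
Numerator = 5.6 + 62.00·cos²31.9°·tan25.9° = 5.6 + 62.00·0.7208·0.4856 = 27.299 kPa
Denominator = 62.00·sin31.9°·cos31.9° = 62.00·0.5284·0.8490 = 27.815 kPa
FS = 27.299 / 27.815 = 0.981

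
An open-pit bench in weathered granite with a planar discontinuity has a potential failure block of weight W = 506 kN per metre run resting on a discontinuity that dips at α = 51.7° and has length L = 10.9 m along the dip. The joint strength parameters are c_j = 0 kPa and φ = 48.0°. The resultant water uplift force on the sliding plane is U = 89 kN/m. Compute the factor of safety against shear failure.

FS = 0.63

Resolving the block weight along and normal to the plane and applying the Mohr–Coulomb strength on the joint:
N' = W cosα − U = 506·cos51.7° − 89 = 224.6 kN/m
Driving force T = W sinα = 506·sin51.7° = 397.1 kN/m
Resisting force R = c_j·L + N'·tanφ = 0·10.9 + 224.6·tan48.0° = 0.0 + 249.5 = 249.5 kN/m
FS = R / T = 249.5 / 397.1 = 0.628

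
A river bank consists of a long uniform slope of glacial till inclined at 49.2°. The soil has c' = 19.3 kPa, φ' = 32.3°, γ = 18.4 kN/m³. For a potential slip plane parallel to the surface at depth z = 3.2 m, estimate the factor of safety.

For an infinite slope with a slip plane parallel to the surface (no pore pressure): FS = [c' + γz cos²β tanφ'] / [γz sinβ cosβ].
γz = 18.4·3.2 = 58.88 kN/m²
Numerator = 19.3 + 58.88·cos²49.2°·tan32.3° = 19.3 + 58.88·0.4270·0.6322 = 35.192 kPa
Denominator = 58.88·sin49.2°·cos49.2° = 58.88·0.7570·0.6534 = 29.124 kPa
FS = 35.192 / 29.124 = 1.208

FS = 1.21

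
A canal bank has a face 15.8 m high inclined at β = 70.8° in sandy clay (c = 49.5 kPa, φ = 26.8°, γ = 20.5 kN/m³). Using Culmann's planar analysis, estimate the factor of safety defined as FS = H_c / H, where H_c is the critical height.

H_c = (4c/γ) · sinβ cosφ / [1 − cos(β − φ)]
    = (4·49.5/20.5) · sin70.8°·cos26.8° / [1 − cos44.0°]
    = 9.659 · 0.8429 / 0.2807 = 29.01 m
FS = H_c / H = 29.01 / 15.8 = 1.836

FS = 1.84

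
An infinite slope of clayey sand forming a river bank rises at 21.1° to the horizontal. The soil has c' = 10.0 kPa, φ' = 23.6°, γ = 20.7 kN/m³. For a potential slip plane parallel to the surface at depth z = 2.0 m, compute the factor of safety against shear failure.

FS = 1.85

For an infinite slope with a slip plane parallel to the surface (no pore pressure): FS = [c' + γz cos²β tanφ'] / [γz sinβ cosβ].
γz = 20.7·2.0 = 41.40 kN/m²
Numerator = 10.0 + 41.40·cos²21.1°·tan23.6° = 10.0 + 41.40·0.8704·0.4369 = 25.743 kPa
Denominator = 41.40·sin21.1°·cos21.1° = 41.40·0.3600·0.9330 = 13.905 kPa
FS = 25.743 / 13.905 = 1.851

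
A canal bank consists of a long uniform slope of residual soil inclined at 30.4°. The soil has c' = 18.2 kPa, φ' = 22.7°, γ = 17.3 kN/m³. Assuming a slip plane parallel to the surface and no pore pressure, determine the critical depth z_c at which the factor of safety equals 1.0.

z_c = 8.40 m

Setting FS = 1.00 in FS = [c' + γz cos²β tanφ'] / [γz sinβ cosβ] and solving for z:
z = c' / [γ cosβ (FS·sinβ − cosβ·tanφ')]
  = 18.2 / [17.3·cos30.4°·(1.00·sin30.4° − cos30.4°·tan22.7°)]
  = 18.2 / [17.3·0.8625·(1.00·0.5060 − 0.8625·0.4183)]
  = 18.2 / 2.1671 = 8.398 m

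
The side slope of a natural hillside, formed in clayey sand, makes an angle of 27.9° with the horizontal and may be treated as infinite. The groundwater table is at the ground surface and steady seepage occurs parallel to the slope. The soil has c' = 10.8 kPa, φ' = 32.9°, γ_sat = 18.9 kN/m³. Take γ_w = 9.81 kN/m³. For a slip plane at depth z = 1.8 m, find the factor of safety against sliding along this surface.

With seepage parallel to the slope and the water table at the surface, the effective normal stress on the slip plane uses the buoyant unit weight γ' = γ_sat − γ_w while the driving shear stress uses γ_sat:
FS = [c' + γ' z cos²β tanφ'] / [γ_sat z sinβ cosβ]
γ' = 18.9 − 9.81 = 9.09 kN/m³
Numerator = 10.8 + 9.09·1.8·cos²27.9°·tan32.9° = 10.8 + 9.09·1.8·0.7810·0.6469 = 19.067 kPa
Denominator = 18.9·1.8·sin27.9°·cos27.9° = 18.9·1.8·0.4679·0.8838 = 14.069 kPa
FS = 19.067 / 14.069 = 1.355

FS = 1.36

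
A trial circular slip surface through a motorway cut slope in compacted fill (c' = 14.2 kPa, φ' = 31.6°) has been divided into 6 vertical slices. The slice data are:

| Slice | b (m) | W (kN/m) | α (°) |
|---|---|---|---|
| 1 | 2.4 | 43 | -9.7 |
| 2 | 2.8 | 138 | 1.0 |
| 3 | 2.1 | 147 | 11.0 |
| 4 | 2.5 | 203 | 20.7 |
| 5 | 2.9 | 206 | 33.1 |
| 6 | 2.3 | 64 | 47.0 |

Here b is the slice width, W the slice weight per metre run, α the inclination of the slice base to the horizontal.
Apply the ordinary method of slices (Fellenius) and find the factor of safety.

FS = 2.71

Ordinary method of slices: FS = Σ[c'·Δl_i + (W_i cosα_i)·tanφ'] / Σ W_i sinα_i, with Δl_i = b_i / cosα_i.
Slice 1: Δl = 2.4/cos(-9.7°) = 2.435 m; N'_1 = 43·cos(-9.7°) = 42.4; c'Δl = 34.57; W sinα = -7.2
Slice 2: Δl = 2.8/cos1.0° = 2.800 m; N'_2 = 138·cos1.0° = 138.0; c'Δl = 39.77; W sinα = 2.4
Slice 3: Δl = 2.1/cos11.0° = 2.139 m; N'_3 = 147·cos11.0° = 144.3; c'Δl = 30.38; W sinα = 28.0
Slice 4: Δl = 2.5/cos20.7° = 2.673 m; N'_4 = 203·cos20.7° = 189.9; c'Δl = 37.95; W sinα = 71.8
Slice 5: Δl = 2.9/cos33.1° = 3.462 m; N'_5 = 206·cos33.1° = 172.6; c'Δl = 49.16; W sinα = 112.5
Slice 6: Δl = 2.3/cos47.0° = 3.372 m; N'_6 = 64·cos47.0° = 43.6; c'Δl = 47.89; W sinα = 46.8
Σc'Δl = 239.7 kN/m; ΣN' = 730.8 kN/m; ΣW sinα = 254.3 kN/m
Resisting = 239.7 + 730.8·tan31.6° = 239.7 + 449.6 = 689.3 kN/m
FS = 689.3 / 254.3 = 2.711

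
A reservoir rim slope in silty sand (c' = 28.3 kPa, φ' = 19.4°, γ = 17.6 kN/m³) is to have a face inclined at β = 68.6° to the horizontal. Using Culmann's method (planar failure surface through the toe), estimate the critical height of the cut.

H_c = 16.30 m

Culmann's analysis gives the critical failure plane at α_cr = (β + φ')/2 = (68.6 + 19.4)/2 = 44.0°, and the critical height
H_c = (4c'/γ) · sinβ cosφ' / [1 − cos(β − φ')]
    = (4·28.3/17.6) · sin68.6°·cos19.4° / [1 − cos(49.2°)]
    = 6.432 · 0.9311·0.9432 / [1 − 0.6534]
    = 6.432 · 0.8782 / 0.3466
    = 16.30 m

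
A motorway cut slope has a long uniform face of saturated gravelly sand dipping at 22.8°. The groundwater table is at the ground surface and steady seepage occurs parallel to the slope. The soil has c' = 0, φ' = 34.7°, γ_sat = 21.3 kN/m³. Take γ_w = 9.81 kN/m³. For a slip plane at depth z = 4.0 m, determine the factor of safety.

FS = 0.89

With seepage parallel to the slope and the water table at the surface, the effective normal stress on the slip plane uses the buoyant unit weight γ' = γ_sat − γ_w while the driving shear stress uses γ_sat:
FS = [c' + γ' z cos²β tanφ'] / [γ_sat z sinβ cosβ]
(For c' = 0 this reduces to FS = (γ'/γ_sat)·tanφ'/tanβ.)
γ' = 21.3 − 9.81 = 11.49 kN/m³
Numerator = 0.0 + 11.49·4.0·cos²22.8°·tan34.7° = 0.0 + 11.49·4.0·0.8498·0.6924 = 27.045 kPa
Denominator = 21.3·4.0·sin22.8°·cos22.8° = 21.3·4.0·0.3875·0.9219 = 30.437 kPa
FS = 27.045 / 30.437 = 0.889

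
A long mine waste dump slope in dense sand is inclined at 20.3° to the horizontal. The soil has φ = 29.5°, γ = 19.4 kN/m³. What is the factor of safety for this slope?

FS = 1.53

For a dry cohesionless infinite slope the factor of safety is FS = tanφ / tanβ.
FS = tan29.5° / tan20.3° = 0.5658 / 0.3699 = 1.529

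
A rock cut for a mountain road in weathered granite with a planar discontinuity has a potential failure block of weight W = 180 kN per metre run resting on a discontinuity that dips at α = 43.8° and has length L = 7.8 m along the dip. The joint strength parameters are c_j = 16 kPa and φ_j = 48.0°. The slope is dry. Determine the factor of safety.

Resolving the block weight along and normal to the plane and applying the Mohr–Coulomb strength on the joint:
N' = W cosα = 180·cos43.8° = 129.9 kN/m
Driving force T = W sinα = 180·sin43.8° = 124.6 kN/m
Resisting force R = c_j·L + N'·tanφ_j = 16·7.8 + 129.9·tan48.0° = 124.8 + 144.3 = 269.1 kN/m
FS = R / T = 269.1 / 124.6 = 2.160

FS = 2.16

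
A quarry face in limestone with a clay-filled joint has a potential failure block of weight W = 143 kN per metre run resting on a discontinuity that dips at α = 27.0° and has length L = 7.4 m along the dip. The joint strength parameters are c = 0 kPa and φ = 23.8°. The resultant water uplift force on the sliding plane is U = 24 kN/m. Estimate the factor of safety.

Resolving the block weight along and normal to the plane and applying the Mohr–Coulomb strength on the joint:
N' = W cosα − U = 143·cos27.0° − 24 = 103.4 kN/m
Driving force T = W sinα = 143·sin27.0° = 64.9 kN/m
Resisting force R = c·L + N'·tanφ = 0·7.4 + 103.4·tan23.8° = 0.0 + 45.6 = 45.6 kN/m
FS = R / T = 45.6 / 64.9 = 0.703

FS = 0.70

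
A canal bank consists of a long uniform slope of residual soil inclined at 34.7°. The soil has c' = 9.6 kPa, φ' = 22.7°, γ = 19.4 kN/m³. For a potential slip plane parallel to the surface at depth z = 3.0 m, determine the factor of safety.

FS = 0.96

For an infinite slope with a slip plane parallel to the surface (no pore pressure): FS = [c' + γz cos²β tanφ'] / [γz sinβ cosβ].
γz = 19.4·3.0 = 58.20 kN/m²
Numerator = 9.6 + 58.20·cos²34.7°·tan22.7° = 9.6 + 58.20·0.6759·0.4183 = 26.056 kPa
Denominator = 58.20·sin34.7°·cos34.7° = 58.20·0.5693·0.8221 = 27.239 kPa
FS = 26.056 / 27.239 = 0.957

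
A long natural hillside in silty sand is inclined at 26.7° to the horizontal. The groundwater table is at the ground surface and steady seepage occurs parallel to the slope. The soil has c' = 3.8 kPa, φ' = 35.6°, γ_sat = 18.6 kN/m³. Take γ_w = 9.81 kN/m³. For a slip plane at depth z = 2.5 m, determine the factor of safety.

FS = 0.88

With seepage parallel to the slope and the water table at the surface, the effective normal stress on the slip plane uses the buoyant unit weight γ' = γ_sat − γ_w while the driving shear stress uses γ_sat:
FS = [c' + γ' z cos²β tanφ'] / [γ_sat z sinβ cosβ]
γ' = 18.6 − 9.81 = 8.79 kN/m³
Numerator = 3.8 + 8.79·2.5·cos²26.7°·tan35.6° = 3.8 + 8.79·2.5·0.7981·0.7159 = 16.356 kPa
Denominator = 18.6·2.5·sin26.7°·cos26.7° = 18.6·2.5·0.4493·0.8934 = 18.666 kPa
FS = 16.356 / 18.666 = 0.876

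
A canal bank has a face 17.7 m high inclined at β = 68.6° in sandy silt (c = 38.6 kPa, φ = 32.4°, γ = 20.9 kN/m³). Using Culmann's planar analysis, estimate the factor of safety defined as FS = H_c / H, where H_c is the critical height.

H_c = (4c/γ) · sinβ cosφ / [1 − cos(β − φ)]
    = (4·38.6/20.9) · sin68.6°·cos32.4° / [1 − cos36.2°]
    = 7.388 · 0.7861 / 0.1930 = 30.08 m
FS = H_c / H = 30.08 / 17.7 = 1.700

FS = 1.70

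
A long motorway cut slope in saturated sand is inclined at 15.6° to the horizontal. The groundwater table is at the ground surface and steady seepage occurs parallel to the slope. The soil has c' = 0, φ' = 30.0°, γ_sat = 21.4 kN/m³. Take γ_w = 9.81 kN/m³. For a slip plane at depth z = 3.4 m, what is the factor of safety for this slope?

With seepage parallel to the slope and the water table at the surface, the effective normal stress on the slip plane uses the buoyant unit weight γ' = γ_sat − γ_w while the driving shear stress uses γ_sat:
FS = [c' + γ' z cos²β tanφ'] / [γ_sat z sinβ cosβ]
(For c' = 0 this reduces to FS = (γ'/γ_sat)·tanφ'/tanβ.)
γ' = 21.4 − 9.81 = 11.59 kN/m³
Numerator = 0.0 + 11.59·3.4·cos²15.6°·tan30.0° = 0.0 + 11.59·3.4·0.9277·0.5774 = 21.106 kPa
Denominator = 21.4·3.4·sin15.6°·cos15.6° = 21.4·3.4·0.2689·0.9632 = 18.846 kPa
FS = 21.106 / 18.846 = 1.120

FS = 1.12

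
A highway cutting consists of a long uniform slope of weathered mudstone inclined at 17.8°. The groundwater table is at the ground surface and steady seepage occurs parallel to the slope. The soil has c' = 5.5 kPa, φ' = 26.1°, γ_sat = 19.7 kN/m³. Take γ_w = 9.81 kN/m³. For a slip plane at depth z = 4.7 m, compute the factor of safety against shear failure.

FS = 0.97

With seepage parallel to the slope and the water table at the surface, the effective normal stress on the slip plane uses the buoyant unit weight γ' = γ_sat − γ_w while the driving shear stress uses γ_sat:
FS = [c' + γ' z cos²β tanφ'] / [γ_sat z sinβ cosβ]
γ' = 19.7 − 9.81 = 9.89 kN/m³
Numerator = 5.5 + 9.89·4.7·cos²17.8°·tan26.1° = 5.5 + 9.89·4.7·0.9066·0.4899 = 26.144 kPa
Denominator = 19.7·4.7·sin17.8°·cos17.8° = 19.7·4.7·0.3057·0.9521 = 26.949 kPa
FS = 26.144 / 26.949 = 0.970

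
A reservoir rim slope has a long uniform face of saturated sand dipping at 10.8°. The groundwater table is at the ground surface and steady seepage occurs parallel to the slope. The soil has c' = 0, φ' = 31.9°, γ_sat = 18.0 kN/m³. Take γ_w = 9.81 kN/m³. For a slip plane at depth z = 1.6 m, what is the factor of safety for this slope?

FS = 1.48

With seepage parallel to the slope and the water table at the surface, the effective normal stress on the slip plane uses the buoyant unit weight γ' = γ_sat − γ_w while the driving shear stress uses γ_sat:
FS = [c' + γ' z cos²β tanφ'] / [γ_sat z sinβ cosβ]
(For c' = 0 this reduces to FS = (γ'/γ_sat)·tanφ'/tanβ.)
γ' = 18.0 − 9.81 = 8.19 kN/m³
Numerator = 0.0 + 8.19·1.6·cos²10.8°·tan31.9° = 0.0 + 8.19·1.6·0.9649·0.6224 = 7.870 kPa
Denominator = 18.0·1.6·sin10.8°·cos10.8° = 18.0·1.6·0.1874·0.9823 = 5.301 kPa
FS = 7.870 / 5.301 = 1.485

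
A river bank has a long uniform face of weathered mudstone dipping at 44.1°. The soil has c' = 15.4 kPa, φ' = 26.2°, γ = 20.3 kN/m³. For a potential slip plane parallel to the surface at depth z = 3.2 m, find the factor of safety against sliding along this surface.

FS = 0.98

For an infinite slope with a slip plane parallel to the surface (no pore pressure): FS = [c' + γz cos²β tanφ'] / [γz sinβ cosβ].
γz = 20.3·3.2 = 64.96 kN/m²
Numerator = 15.4 + 64.96·cos²44.1°·tan26.2° = 15.4 + 64.96·0.5157·0.4921 = 31.884 kPa
Denominator = 64.96·sin44.1°·cos44.1° = 64.96·0.6959·0.7181 = 32.464 kPa
FS = 31.884 / 32.464 = 0.982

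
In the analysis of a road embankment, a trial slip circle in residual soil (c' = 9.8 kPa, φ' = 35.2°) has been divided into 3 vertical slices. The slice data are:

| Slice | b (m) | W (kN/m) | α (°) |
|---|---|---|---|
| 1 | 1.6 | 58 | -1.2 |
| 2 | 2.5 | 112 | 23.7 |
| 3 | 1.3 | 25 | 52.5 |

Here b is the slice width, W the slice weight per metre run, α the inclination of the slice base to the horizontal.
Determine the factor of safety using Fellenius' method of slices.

FS = 2.94

Ordinary method of slices: FS = Σ[c'·Δl_i + (W_i cosα_i)·tanφ'] / Σ W_i sinα_i, with Δl_i = b_i / cosα_i.
Slice 1: Δl = 1.6/cos(-1.2°) = 1.600 m; N'_1 = 58·cos(-1.2°) = 58.0; c'Δl = 15.68; W sinα = -1.2
Slice 2: Δl = 2.5/cos23.7° = 2.730 m; N'_2 = 112·cos23.7° = 102.6; c'Δl = 26.76; W sinα = 45.0
Slice 3: Δl = 1.3/cos52.5° = 2.135 m; N'_3 = 25·cos52.5° = 15.2; c'Δl = 20.93; W sinα = 19.8
Σc'Δl = 63.4 kN/m; ΣN' = 175.8 kN/m; ΣW sinα = 63.6 kN/m
Resisting = 63.4 + 175.8·tan35.2° = 63.4 + 124.0 = 187.4 kN/m
FS = 187.4 / 63.6 = 2.944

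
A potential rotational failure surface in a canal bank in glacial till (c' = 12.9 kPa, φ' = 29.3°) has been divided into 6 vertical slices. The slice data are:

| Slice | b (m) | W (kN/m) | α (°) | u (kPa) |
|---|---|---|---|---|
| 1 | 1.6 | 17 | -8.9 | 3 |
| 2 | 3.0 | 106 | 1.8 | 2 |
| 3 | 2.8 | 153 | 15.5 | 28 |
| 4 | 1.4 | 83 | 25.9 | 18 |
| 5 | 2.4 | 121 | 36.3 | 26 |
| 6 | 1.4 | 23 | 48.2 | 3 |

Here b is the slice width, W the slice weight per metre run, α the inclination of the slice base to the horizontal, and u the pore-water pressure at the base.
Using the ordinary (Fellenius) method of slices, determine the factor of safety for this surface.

FS = 1.95

Ordinary method of slices: FS = Σ[c'·Δl_i + (W_i cosα_i − u_i·Δl_i)·tanφ'] / Σ W_i sinα_i, with Δl_i = b_i / cosα_i.
Slice 1: Δl = 1.6/cos(-8.9°) = 1.619 m; N'_1 = 17·cos(-8.9°) − 3·1.619 = 11.9; c'Δl = 20.89; W sinα = -2.6
Slice 2: Δl = 3.0/cos1.8° = 3.001 m; N'_2 = 106·cos1.8° − 2·3.001 = 99.9; c'Δl = 38.72; W sinα = 3.3
Slice 3: Δl = 2.8/cos15.5° = 2.906 m; N'_3 = 153·cos15.5° − 28·2.906 = 66.1; c'Δl = 37.48; W sinα = 40.9
Slice 4: Δl = 1.4/cos25.9° = 1.556 m; N'_4 = 83·cos25.9° − 18·1.556 = 46.6; c'Δl = 20.08; W sinα = 36.3
Slice 5: Δl = 2.4/cos36.3° = 2.978 m; N'_5 = 121·cos36.3° − 26·2.978 = 20.1; c'Δl = 38.42; W sinα = 71.6
Slice 6: Δl = 1.4/cos48.2° = 2.100 m; N'_6 = 23·cos48.2° − 3·2.100 = 9.0; c'Δl = 27.10; W sinα = 17.1
Σc'Δl = 182.7 kN/m; ΣN' = 253.7 kN/m; ΣW sinα = 166.6 kN/m
Resisting = 182.7 + 253.7·tan29.3° = 182.7 + 142.4 = 325.1 kN/m
FS = 325.1 / 166.6 = 1.951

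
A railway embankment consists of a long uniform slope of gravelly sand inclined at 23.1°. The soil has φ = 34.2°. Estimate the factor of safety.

FS = 1.59

For a dry cohesionless infinite slope the factor of safety is FS = tanφ / tanβ.
FS = tan34.2° / tan23.1° = 0.6796 / 0.4265 = 1.593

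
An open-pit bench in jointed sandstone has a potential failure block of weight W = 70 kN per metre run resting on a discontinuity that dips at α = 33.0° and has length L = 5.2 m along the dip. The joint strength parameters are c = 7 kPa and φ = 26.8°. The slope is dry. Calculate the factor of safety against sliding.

Resolving the block weight along and normal to the plane and applying the Mohr–Coulomb strength on the joint:
N' = W cosα = 70·cos33.0° = 58.7 kN/m
Driving force T = W sinα = 70·sin33.0° = 38.1 kN/m
Resisting force R = c·L + N'·tanφ = 7·5.2 + 58.7·tan26.8° = 36.4 + 29.7 = 66.1 kN/m
FS = R / T = 66.1 / 38.1 = 1.733

FS = 1.73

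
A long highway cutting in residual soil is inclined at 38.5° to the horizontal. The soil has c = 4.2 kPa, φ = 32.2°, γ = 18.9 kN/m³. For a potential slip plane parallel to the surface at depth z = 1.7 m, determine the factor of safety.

For an infinite slope with a slip plane parallel to the surface (no pore pressure): FS = [c + γz cos²β tanφ] / [γz sinβ cosβ].
γz = 18.9·1.7 = 32.13 kN/m²
Numerator = 4.2 + 32.13·cos²38.5°·tan32.2° = 4.2 + 32.13·0.6125·0.6297 = 16.592 kPa
Denominator = 32.13·sin38.5°·cos38.5° = 32.13·0.6225·0.7826 = 15.653 kPa
FS = 16.592 / 15.653 = 1.060

FS = 1.06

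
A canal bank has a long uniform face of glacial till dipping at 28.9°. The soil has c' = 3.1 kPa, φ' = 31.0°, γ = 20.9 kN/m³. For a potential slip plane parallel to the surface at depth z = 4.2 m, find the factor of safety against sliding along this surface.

FS = 1.17

For an infinite slope with a slip plane parallel to the surface (no pore pressure): FS = [c' + γz cos²β tanφ'] / [γz sinβ cosβ].
γz = 20.9·4.2 = 87.78 kN/m²
Numerator = 3.1 + 87.78·cos²28.9°·tan31.0° = 3.1 + 87.78·0.7664·0.6009 = 43.525 kPa
Denominator = 87.78·sin28.9°·cos28.9° = 87.78·0.4833·0.8755 = 37.139 kPa
FS = 43.525 / 37.139 = 1.172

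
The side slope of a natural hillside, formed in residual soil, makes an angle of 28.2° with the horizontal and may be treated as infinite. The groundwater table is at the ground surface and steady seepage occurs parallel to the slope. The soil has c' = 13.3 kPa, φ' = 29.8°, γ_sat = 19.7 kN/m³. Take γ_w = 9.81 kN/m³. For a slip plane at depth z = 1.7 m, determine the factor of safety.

FS = 1.49

With seepage parallel to the slope and the water table at the surface, the effective normal stress on the slip plane uses the buoyant unit weight γ' = γ_sat − γ_w while the driving shear stress uses γ_sat:
FS = [c' + γ' z cos²β tanφ'] / [γ_sat z sinβ cosβ]
γ' = 19.7 − 9.81 = 9.89 kN/m³
Numerator = 13.3 + 9.89·1.7·cos²28.2°·tan29.8° = 13.3 + 9.89·1.7·0.7767·0.5727 = 20.779 kPa
Denominator = 19.7·1.7·sin28.2°·cos28.2° = 19.7·1.7·0.4726·0.8813 = 13.947 kPa
FS = 20.779 / 13.947 = 1.490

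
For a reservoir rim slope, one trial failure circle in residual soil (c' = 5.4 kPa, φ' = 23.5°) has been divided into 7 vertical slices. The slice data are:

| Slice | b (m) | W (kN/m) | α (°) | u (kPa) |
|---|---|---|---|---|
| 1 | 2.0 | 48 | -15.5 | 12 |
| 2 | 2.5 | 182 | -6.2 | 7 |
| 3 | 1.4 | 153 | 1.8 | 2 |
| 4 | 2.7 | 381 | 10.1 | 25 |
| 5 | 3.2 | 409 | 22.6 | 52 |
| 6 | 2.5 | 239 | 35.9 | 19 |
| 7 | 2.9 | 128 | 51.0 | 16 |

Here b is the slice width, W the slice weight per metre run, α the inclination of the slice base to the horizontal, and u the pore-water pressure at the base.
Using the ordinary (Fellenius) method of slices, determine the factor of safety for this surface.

Ordinary method of slices: FS = Σ[c'·Δl_i + (W_i cosα_i − u_i·Δl_i)·tanφ'] / Σ W_i sinα_i, with Δl_i = b_i / cosα_i.
Slice 1: Δl = 2.0/cos(-15.5°) = 2.075 m; N'_1 = 48·cos(-15.5°) − 12·2.075 = 21.3; c'Δl = 11.21; W sinα = -12.8
Slice 2: Δl = 2.5/cos(-6.2°) = 2.515 m; N'_2 = 182·cos(-6.2°) − 7·2.515 = 163.3; c'Δl = 13.58; W sinα = -19.7
Slice 3: Δl = 1.4/cos1.8° = 1.401 m; N'_3 = 153·cos1.8° − 2·1.401 = 150.1; c'Δl = 7.56; W sinα = 4.8
Slice 4: Δl = 2.7/cos10.1° = 2.743 m; N'_4 = 381·cos10.1° − 25·2.743 = 306.5; c'Δl = 14.81; W sinα = 66.8
Slice 5: Δl = 3.2/cos22.6° = 3.466 m; N'_5 = 409·cos22.6° − 52·3.466 = 197.4; c'Δl = 18.72; W sinα = 157.2
Slice 6: Δl = 2.5/cos35.9° = 3.086 m; N'_6 = 239·cos35.9° − 19·3.086 = 135.0; c'Δl = 16.67; W sinα = 140.1
Slice 7: Δl = 2.9/cos51.0° = 4.608 m; N'_7 = 128·cos51.0° − 16·4.608 = 6.8; c'Δl = 24.88; W sinα = 99.5
Σc'Δl = 107.4 kN/m; ΣN' = 980.5 kN/m; ΣW sinα = 435.9 kN/m
Resisting = 107.4 + 980.5·tan23.5° = 107.4 + 426.3 = 533.7 kN/m
FS = 533.7 / 435.9 = 1.224

FS = 1.22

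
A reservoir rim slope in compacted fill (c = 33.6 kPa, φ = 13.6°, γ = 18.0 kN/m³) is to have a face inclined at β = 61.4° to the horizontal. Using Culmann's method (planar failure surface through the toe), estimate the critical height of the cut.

H_c = 19.41 m

Culmann's analysis gives the critical failure plane at α_cr = (β + φ)/2 = (61.4 + 13.6)/2 = 37.5°, and the critical height
H_c = (4c/γ) · sinβ cosφ / [1 − cos(β − φ)]
    = (4·33.6/18.0) · sin61.4°·cos13.6° / [1 − cos(47.8°)]
    = 7.467 · 0.8780·0.9720 / [1 − 0.6717]
    = 7.467 · 0.8534 / 0.3283
    = 19.41 m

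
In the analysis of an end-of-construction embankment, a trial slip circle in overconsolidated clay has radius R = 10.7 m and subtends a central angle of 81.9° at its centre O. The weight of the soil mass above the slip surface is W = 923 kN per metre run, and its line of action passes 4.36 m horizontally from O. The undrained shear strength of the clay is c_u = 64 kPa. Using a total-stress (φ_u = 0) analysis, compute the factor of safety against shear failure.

Taking moments about the centre O, the resisting moment is provided by the undrained shear strength acting along the arc:
Arc length L_a = R·θ = 10.7·(81.9°·π/180) = 10.7·1.4294 = 15.29 m
M_R = c_u·L_a·R = 64·15.29·10.7 = 10473.9 kN·m/m
M_D = W·d = 923·4.36 = 4024.3 kN·m/m
FS = M_R / M_D = 10473.9 / 4024.3 = 2.603

FS = 2.60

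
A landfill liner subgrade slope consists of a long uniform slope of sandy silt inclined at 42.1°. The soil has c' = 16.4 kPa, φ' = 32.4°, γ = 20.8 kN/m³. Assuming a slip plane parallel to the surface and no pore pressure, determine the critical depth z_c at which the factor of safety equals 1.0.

z_c = 5.33 m

Setting FS = 1.00 in FS = [c' + γz cos²β tanφ'] / [γz sinβ cosβ] and solving for z:
z = c' / [γ cosβ (FS·sinβ − cosβ·tanφ')]
  = 16.4 / [20.8·cos42.1°·(1.00·sin42.1° − cos42.1°·tan32.4°)]
  = 16.4 / [20.8·0.7420·(1.00·0.6704 − 0.7420·0.6346)]
  = 16.4 / 3.0797 = 5.325 m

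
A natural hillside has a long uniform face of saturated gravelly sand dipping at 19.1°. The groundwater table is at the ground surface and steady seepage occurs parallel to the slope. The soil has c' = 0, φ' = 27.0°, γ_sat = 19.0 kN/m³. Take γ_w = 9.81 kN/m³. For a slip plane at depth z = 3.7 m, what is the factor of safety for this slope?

With seepage parallel to the slope and the water table at the surface, the effective normal stress on the slip plane uses the buoyant unit weight γ' = γ_sat − γ_w while the driving shear stress uses γ_sat:
FS = [c' + γ' z cos²β tanφ'] / [γ_sat z sinβ cosβ]
(For c' = 0 this reduces to FS = (γ'/γ_sat)·tanφ'/tanβ.)
γ' = 19.0 − 9.81 = 9.19 kN/m³
Numerator = 0.0 + 9.19·3.7·cos²19.1°·tan27.0° = 0.0 + 9.19·3.7·0.8929·0.5095 = 15.470 kPa
Denominator = 19.0·3.7·sin19.1°·cos19.1° = 19.0·3.7·0.3272·0.9449 = 21.737 kPa
FS = 15.470 / 21.737 = 0.712

FS = 0.71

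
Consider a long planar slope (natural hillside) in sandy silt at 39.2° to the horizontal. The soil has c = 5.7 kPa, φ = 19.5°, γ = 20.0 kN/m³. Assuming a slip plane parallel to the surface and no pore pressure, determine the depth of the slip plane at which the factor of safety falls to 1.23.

Setting FS = 1.23 in FS = [c + γz cos²β tanφ] / [γz sinβ cosβ] and solving for z:
z = c / [γ cosβ (FS·sinβ − cosβ·tanφ)]
  = 5.7 / [20.0·cos39.2°·(1.23·sin39.2° − cos39.2°·tan19.5°)]
  = 5.7 / [20.0·0.7749·(1.23·0.6320 − 0.7749·0.3541)]
  = 5.7 / 7.7955 = 0.731 m

z = 0.73 m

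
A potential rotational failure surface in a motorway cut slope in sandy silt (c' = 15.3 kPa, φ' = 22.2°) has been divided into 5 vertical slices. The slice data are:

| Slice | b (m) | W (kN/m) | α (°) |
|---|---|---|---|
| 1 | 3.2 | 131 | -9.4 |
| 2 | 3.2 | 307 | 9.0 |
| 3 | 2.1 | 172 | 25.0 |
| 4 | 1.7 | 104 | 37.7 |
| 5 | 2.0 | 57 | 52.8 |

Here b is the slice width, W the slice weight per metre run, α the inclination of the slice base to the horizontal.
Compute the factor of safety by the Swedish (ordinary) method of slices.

FS = 2.43

Ordinary method of slices: FS = Σ[c'·Δl_i + (W_i cosα_i)·tanφ'] / Σ W_i sinα_i, with Δl_i = b_i / cosα_i.
Slice 1: Δl = 3.2/cos(-9.4°) = 3.244 m; N'_1 = 131·cos(-9.4°) = 129.2; c'Δl = 49.63; W sinα = -21.4
Slice 2: Δl = 3.2/cos9.0° = 3.240 m; N'_2 = 307·cos9.0° = 303.2; c'Δl = 49.57; W sinα = 48.0
Slice 3: Δl = 2.1/cos25.0° = 2.317 m; N'_3 = 172·cos25.0° = 155.9; c'Δl = 35.45; W sinα = 72.7
Slice 4: Δl = 1.7/cos37.7° = 2.149 m; N'_4 = 104·cos37.7° = 82.3; c'Δl = 32.87; W sinα = 63.6
Slice 5: Δl = 2.0/cos52.8° = 3.308 m; N'_5 = 57·cos52.8° = 34.5; c'Δl = 50.61; W sinα = 45.4
Σc'Δl = 218.1 kN/m; ΣN' = 705.1 kN/m; ΣW sinα = 208.3 kN/m
Resisting = 218.1 + 705.1·tan22.2° = 218.1 + 287.7 = 505.9 kN/m
FS = 505.9 / 208.3 = 2.428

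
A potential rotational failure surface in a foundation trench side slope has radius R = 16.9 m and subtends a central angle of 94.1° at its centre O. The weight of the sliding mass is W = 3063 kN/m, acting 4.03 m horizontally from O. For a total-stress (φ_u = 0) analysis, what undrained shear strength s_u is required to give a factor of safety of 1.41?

s_u = 37.1 kPa

FS = s_u·L_a·R / (W·d), so s_u = FS·W·d / (L_a·R).
Arc length L_a = R·θ = 16.9·(94.1°·π/180) = 16.9·1.6424 = 27.76 m
s_u = 1.41·3063·4.03 / (27.76·16.9) = 17404.9 / 469.07 = 37.10 kPa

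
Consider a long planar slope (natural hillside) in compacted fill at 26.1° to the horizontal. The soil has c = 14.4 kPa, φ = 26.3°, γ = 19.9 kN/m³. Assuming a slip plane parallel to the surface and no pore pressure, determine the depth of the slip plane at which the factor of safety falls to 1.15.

Setting FS = 1.15 in FS = [c + γz cos²β tanφ] / [γz sinβ cosβ] and solving for z:
z = c / [γ cosβ (FS·sinβ − cosβ·tanφ)]
  = 14.4 / [19.9·cos26.1°·(1.15·sin26.1° − cos26.1°·tan26.3°)]
  = 14.4 / [19.9·0.8980·(1.15·0.4399 − 0.8980·0.4942)]
  = 14.4 / 1.1097 = 12.976 m

z = 12.98 m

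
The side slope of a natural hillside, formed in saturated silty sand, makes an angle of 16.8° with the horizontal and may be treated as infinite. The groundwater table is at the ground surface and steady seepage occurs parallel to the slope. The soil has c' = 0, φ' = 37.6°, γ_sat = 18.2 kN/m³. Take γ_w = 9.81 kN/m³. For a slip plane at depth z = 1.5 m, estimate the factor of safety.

With seepage parallel to the slope and the water table at the surface, the effective normal stress on the slip plane uses the buoyant unit weight γ' = γ_sat − γ_w while the driving shear stress uses γ_sat:
FS = [c' + γ' z cos²β tanφ'] / [γ_sat z sinβ cosβ]
(For c' = 0 this reduces to FS = (γ'/γ_sat)·tanφ'/tanβ.)
γ' = 18.2 − 9.81 = 8.39 kN/m³
Numerator = 0.0 + 8.39·1.5·cos²16.8°·tan37.6° = 0.0 + 8.39·1.5·0.9165·0.7701 = 8.882 kPa
Denominator = 18.2·1.5·sin16.8°·cos16.8° = 18.2·1.5·0.2890·0.9573 = 7.554 kPa
FS = 8.882 / 7.554 = 1.176

FS = 1.18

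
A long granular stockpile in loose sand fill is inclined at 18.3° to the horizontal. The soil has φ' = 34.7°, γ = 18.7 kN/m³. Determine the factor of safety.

For a dry cohesionless infinite slope the factor of safety is FS = tanφ' / tanβ.
FS = tan34.7° / tan18.3° = 0.6924 / 0.3307 = 2.094

FS = 2.09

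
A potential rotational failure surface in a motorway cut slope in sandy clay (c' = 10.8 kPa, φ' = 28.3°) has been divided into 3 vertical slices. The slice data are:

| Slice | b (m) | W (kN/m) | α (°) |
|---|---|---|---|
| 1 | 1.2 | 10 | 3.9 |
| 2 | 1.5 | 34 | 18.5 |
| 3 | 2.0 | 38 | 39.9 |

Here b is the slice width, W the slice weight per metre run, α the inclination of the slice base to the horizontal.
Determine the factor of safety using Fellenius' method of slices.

Ordinary method of slices: FS = Σ[c'·Δl_i + (W_i cosα_i)·tanφ'] / Σ W_i sinα_i, with Δl_i = b_i / cosα_i.
Slice 1: Δl = 1.2/cos3.9° = 1.203 m; N'_1 = 10·cos3.9° = 10.0; c'Δl = 12.99; W sinα = 0.7
Slice 2: Δl = 1.5/cos18.5° = 1.582 m; N'_2 = 34·cos18.5° = 32.2; c'Δl = 17.08; W sinα = 10.8
Slice 3: Δl = 2.0/cos39.9° = 2.607 m; N'_3 = 38·cos39.9° = 29.2; c'Δl = 28.16; W sinα = 24.4
Σc'Δl = 58.2 kN/m; ΣN' = 71.4 kN/m; ΣW sinα = 35.8 kN/m
Resisting = 58.2 + 71.4·tan28.3° = 58.2 + 38.4 = 96.7 kN/m
FS = 96.7 / 35.8 = 2.697

FS = 2.70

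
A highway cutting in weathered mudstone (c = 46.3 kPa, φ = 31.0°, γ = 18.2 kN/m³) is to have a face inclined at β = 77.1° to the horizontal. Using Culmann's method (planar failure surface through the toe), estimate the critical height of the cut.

Culmann's analysis gives the critical failure plane at α_cr = (β + φ)/2 = (77.1 + 31.0)/2 = 54.0°, and the critical height
H_c = (4c/γ) · sinβ cosφ / [1 − cos(β − φ)]
    = (4·46.3/18.2) · sin77.1°·cos31.0° / [1 − cos(46.1°)]
    = 10.176 · 0.9748·0.8572 / [1 − 0.6934]
    = 10.176 · 0.8355 / 0.3066
    = 27.73 m

H_c = 27.73 m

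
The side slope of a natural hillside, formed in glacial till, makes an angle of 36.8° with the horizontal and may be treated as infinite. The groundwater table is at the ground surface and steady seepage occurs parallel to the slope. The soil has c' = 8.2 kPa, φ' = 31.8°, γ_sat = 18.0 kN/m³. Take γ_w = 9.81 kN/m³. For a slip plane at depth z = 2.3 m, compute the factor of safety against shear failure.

FS = 0.79

With seepage parallel to the slope and the water table at the surface, the effective normal stress on the slip plane uses the buoyant unit weight γ' = γ_sat − γ_w while the driving shear stress uses γ_sat:
FS = [c' + γ' z cos²β tanφ'] / [γ_sat z sinβ cosβ]
γ' = 18.0 − 9.81 = 8.19 kN/m³
Numerator = 8.2 + 8.19·2.3·cos²36.8°·tan31.8° = 8.2 + 8.19·2.3·0.6412·0.6200 = 15.689 kPa
Denominator = 18.0·2.3·sin36.8°·cos36.8° = 18.0·2.3·0.5990·0.8007 = 19.858 kPa
FS = 15.689 / 19.858 = 0.790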